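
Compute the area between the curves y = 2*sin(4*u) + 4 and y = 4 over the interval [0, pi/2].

The difference (2*sin(4*u) + 4) - (4) = 2*sin(4*u) changes sign at u = pi/4 inside [0, pi/2], so split the integral there.
∫[0,pi/4] (2*sin(4*u)) du = 1.
∫[pi/4,pi/2] (2*sin(4*u)) du = -1; the area of that piece is 1.
Total area = 1 + 1 = 2.

2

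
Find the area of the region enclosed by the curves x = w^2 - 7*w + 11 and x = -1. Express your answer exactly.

1/6

Both boundary curves give x as a function of w, so integrate with respect to w. Setting them equal: w^2 - 7*w + 12 = 0, i.e. (w - 4)*(w - 3) = 0, so they meet at w = 3, 4.
For w in [3, 4], x = w^2 - 7*w + 11 is on the left; area = ∫[3,4] (-(w^2 - 7*w + 12)) dw = 1/6.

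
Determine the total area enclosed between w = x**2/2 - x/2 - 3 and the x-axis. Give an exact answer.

The curve meets the x-axis where x**2/2 - x/2 - 3 = 0, i.e. (x - 3)*(x + 2)/2 = 0, at x = -2, 3.
On [-2, 3] the curve lies below the axis; ∫[-2,3] (x**2/2 - x/2 - 3) dx = -125/12, giving area 125/12.

125/12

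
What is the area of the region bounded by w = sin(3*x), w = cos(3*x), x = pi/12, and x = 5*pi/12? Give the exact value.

2*sqrt(2)/3

On [pi/12, 5*pi/12], (sin(3*x)) - (cos(3*x)) = sin(3*x) - cos(3*x) is ≥ 0 throughout, so the area is a single integral of |sin(3*x) - cos(3*x)|.
∫[pi/12,5*pi/12] (sin(3*x) - cos(3*x)) dx = 2*sqrt(2)/3.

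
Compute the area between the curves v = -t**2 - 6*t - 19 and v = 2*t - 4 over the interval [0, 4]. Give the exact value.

436/3

On [0, 4], (-t**2 - 6*t - 19) - (2*t - 4) = -t**2 - 8*t - 15 is ≤ 0 throughout, so the area is a single integral of |-t**2 - 8*t - 15|.
∫[0,4] (-t**2 - 8*t - 15) dt = -436/3; the area of that piece is 436/3.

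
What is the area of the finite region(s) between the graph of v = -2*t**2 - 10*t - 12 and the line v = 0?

The curve meets the t-axis where -2*t**2 - 10*t - 12 = 0, i.e. -2*(t + 2)*(t + 3) = 0, at t = -3, -2.
On [-3, -2] the curve lies above the axis; ∫[-3,-2] (-2*t**2 - 10*t - 12) dt = 1/3, giving area 1/3.

1/3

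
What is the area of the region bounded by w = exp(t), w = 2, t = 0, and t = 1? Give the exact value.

-5 + exp(1) + 4*log(2)

The difference (exp(t)) - (2) = exp(t) - 2 changes sign at t = log(2) inside [0, 1], so split the integral there.
∫[0,log(2)] (exp(t) - 2) dt = 1 - log(4); the area of that piece is -1 + log(4).
∫[log(2),1] (exp(t) - 2) dt = -4 + 2*log(2) + exp(1).
Total area = (-1 + log(4)) + (-4 + 2*log(2) + exp(1)) = -5 + exp(1) + 4*log(2).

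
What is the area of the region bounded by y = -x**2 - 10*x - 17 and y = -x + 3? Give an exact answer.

1/6

Set the curves equal: -x**2 - 10*x - 17 = -x + 3, so -x**2 - 9*x - 20 = 0, which factors as -(x + 4)*(x + 5) = 0. The curves meet at x = -5, -4.
On [-5, -4], y = -x**2 - 10*x - 17 is on top; that piece has area ∫[-5,-4] (-x**2 - 9*x - 20) dx = 1/6.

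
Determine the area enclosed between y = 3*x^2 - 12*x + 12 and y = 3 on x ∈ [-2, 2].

The difference (3*x^2 - 12*x + 12) - (3) = 3*x^2 - 12*x + 9 changes sign at x = 1 inside [-2, 2], so split the integral there.
∫[-2,1] (3*x^2 - 12*x + 9) dx = 54.
∫[1,2] (3*x^2 - 12*x + 9) dx = -2; the area of that piece is 2.
Total area = 54 + 2 = 56.

56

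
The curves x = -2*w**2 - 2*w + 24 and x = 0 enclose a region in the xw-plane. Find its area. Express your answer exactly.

343/3

Both boundary curves give x as a function of w, so integrate with respect to w. Setting them equal: -2*w**2 - 2*w + 24 = 0, i.e. -2*(w - 3)*(w + 4) = 0, so they meet at w = -4, 3.
For w in [-4, 3], x = -2*w**2 - 2*w + 24 is on the right; area = ∫[-4,3] (-2*w**2 - 2*w + 24) dw = 343/3.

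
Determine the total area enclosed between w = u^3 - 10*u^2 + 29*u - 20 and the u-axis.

The curve meets the u-axis where u^3 - 10*u^2 + 29*u - 20 = 0, i.e. (u - 5)*(u - 4)*(u - 1) = 0, at u = 1, 4, 5.
On [1, 4] the curve lies above the axis; ∫[1,4] (u^3 - 10*u^2 + 29*u - 20) du = 45/4, giving area 45/4.
On [4, 5] the curve lies below the axis; ∫[4,5] (u^3 - 10*u^2 + 29*u - 20) du = -7/12, giving area 7/12.
Total area = 45/4 + 7/12 = 71/6.

71/6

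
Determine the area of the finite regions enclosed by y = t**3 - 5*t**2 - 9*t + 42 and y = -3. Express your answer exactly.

568/3

Set the curves equal: t**3 - 5*t**2 - 9*t + 42 = -3, so t**3 - 5*t**2 - 9*t + 45 = 0, which factors as (t - 5)*(t - 3)*(t + 3) = 0. The curves meet at t = -3, 3, 5.
On [-3, 3], y = t**3 - 5*t**2 - 9*t + 42 is on top; that piece has area ∫[-3,3] (t**3 - 5*t**2 - 9*t + 45) dt = 180.
On [3, 5], y = -3 is on top; that piece has area ∫[3,5] (-(t**3 - 5*t**2 - 9*t + 45)) dt = 28/3.
Total enclosed area = 180 + 28/3 = 568/3.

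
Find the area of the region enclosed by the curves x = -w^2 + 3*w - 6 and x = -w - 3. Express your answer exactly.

Both boundary curves give x as a function of w, so integrate with respect to w. Setting them equal: -w^2 + 4*w - 3 = 0, i.e. -(w - 3)*(w - 1) = 0, so they meet at w = 1, 3.
For w in [1, 3], x = -w^2 + 3*w - 6 is on the right; area = ∫[1,3] (-w^2 + 4*w - 3) dw = 4/3.

4/3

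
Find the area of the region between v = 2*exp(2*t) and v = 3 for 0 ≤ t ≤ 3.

The difference (2*exp(2*t)) - (3) = 2*exp(2*t) - 3 changes sign at t = -log(2)/2 + log(3)/2 inside [0, 3], so split the integral there.
∫[0,-log(2)/2 + log(3)/2] (2*exp(2*t) - 3) dt = log(2*sqrt(6)/9) + 1/2; the area of that piece is -1/2 + log(3*sqrt(6)/4).
∫[-log(2)/2 + log(3)/2,3] (2*exp(2*t) - 3) dt = -21/2 - 3*log(2)/2 + 3*log(3)/2 + exp(6).
Total area = (-1/2 + log(3*sqrt(6)/4)) + (-21/2 - 3*log(2)/2 + 3*log(3)/2 + exp(6)) = -11 - 7*log(2)/2 + log(6)/2 + 5*log(3)/2 + exp(6).

-11 - 7*log(2)/2 + log(6)/2 + 5*log(3)/2 + exp(6)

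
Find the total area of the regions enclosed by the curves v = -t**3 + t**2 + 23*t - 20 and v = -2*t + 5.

1012/3

Set the curves equal: -t**3 + t**2 + 23*t - 20 = -2*t + 5, so -t**3 + t**2 + 25*t - 25 = 0, which factors as -(t - 5)*(t - 1)*(t + 5) = 0. The curves meet at t = -5, 1, 5.
On [-5, 1], v = -2*t + 5 is on top; that piece has area ∫[-5,1] (-(-t**3 + t**2 + 25*t - 25)) dt = 252.
On [1, 5], v = -t**3 + t**2 + 23*t - 20 is on top; that piece has area ∫[1,5] (-t**3 + t**2 + 25*t - 25) dt = 256/3.
Total enclosed area = 252 + 256/3 = 1012/3.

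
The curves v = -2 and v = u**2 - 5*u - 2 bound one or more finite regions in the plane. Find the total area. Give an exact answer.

125/6

Set the curves equal: -2 = u**2 - 5*u - 2, so -u**2 + 5*u = 0, which factors as -u*(u - 5) = 0. The curves meet at u = 0, 5.
On [0, 5], v = -2 is on top; that piece has area ∫[0,5] (-u**2 + 5*u) du = 125/6.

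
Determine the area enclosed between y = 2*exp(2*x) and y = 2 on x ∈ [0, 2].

On [0, 2], (2*exp(2*x)) - (2) = 2*exp(2*x) - 2 is ≥ 0 throughout, so the area is a single integral of |2*exp(2*x) - 2|.
∫[0,2] (2*exp(2*x) - 2) dx = -5 + exp(4).

-5 + exp(4)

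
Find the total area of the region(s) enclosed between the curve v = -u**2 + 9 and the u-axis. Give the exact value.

36

The curve meets the u-axis where -u**2 + 9 = 0, i.e. -(u - 3)*(u + 3) = 0, at u = -3, 3.
On [-3, 3] the curve lies above the axis; ∫[-3,3] (-u**2 + 9) du = 36, giving area 36.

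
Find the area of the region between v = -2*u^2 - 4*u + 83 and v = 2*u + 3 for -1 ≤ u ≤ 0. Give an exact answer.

On [-1, 0], (-2*u^2 - 4*u + 83) - (2*u + 3) = -2*u^2 - 6*u + 80 is ≥ 0 throughout, so the area is a single integral of |-2*u^2 - 6*u + 80|.
∫[-1,0] (-2*u^2 - 6*u + 80) du = 247/3.

247/3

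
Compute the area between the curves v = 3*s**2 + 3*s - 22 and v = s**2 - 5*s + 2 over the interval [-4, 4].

The difference (3*s**2 + 3*s - 22) - (s**2 - 5*s + 2) = 2*s**2 + 8*s - 24 changes sign at s = 2 inside [-4, 4], so split the integral there.
∫[-4,2] (2*s**2 + 8*s - 24) ds = -144; the area of that piece is 144.
∫[2,4] (2*s**2 + 8*s - 24) ds = 112/3.
Total area = 144 + 112/3 = 544/3.

544/3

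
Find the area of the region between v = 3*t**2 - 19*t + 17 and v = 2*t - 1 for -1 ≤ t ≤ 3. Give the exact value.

60

The difference (3*t**2 - 19*t + 17) - (2*t - 1) = 3*t**2 - 21*t + 18 changes sign at t = 1 inside [-1, 3], so split the integral there.
∫[-1,1] (3*t**2 - 21*t + 18) dt = 38.
∫[1,3] (3*t**2 - 21*t + 18) dt = -22; the area of that piece is 22.
Total area = 38 + 22 = 60.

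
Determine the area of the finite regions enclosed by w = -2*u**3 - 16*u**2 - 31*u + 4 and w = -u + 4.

253/6

Set the curves equal: -2*u**3 - 16*u**2 - 31*u + 4 = -u + 4, so -2*u**3 - 16*u**2 - 30*u = 0, which factors as -2*u*(u + 3)*(u + 5) = 0. The curves meet at u = -5, -3, 0.
On [-5, -3], w = -u + 4 is on top; that piece has area ∫[-5,-3] (-(-2*u**3 - 16*u**2 - 30*u)) du = 32/3.
On [-3, 0], w = -2*u**3 - 16*u**2 - 31*u + 4 is on top; that piece has area ∫[-3,0] (-2*u**3 - 16*u**2 - 30*u) du = 63/2.
Total enclosed area = 32/3 + 63/2 = 253/6.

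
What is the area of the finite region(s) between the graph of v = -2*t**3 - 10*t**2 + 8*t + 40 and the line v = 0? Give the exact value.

The curve meets the t-axis where -2*t**3 - 10*t**2 + 8*t + 40 = 0, i.e. -2*(t - 2)*(t + 2)*(t + 5) = 0, at t = -5, -2, 2.
On [-5, -2] the curve lies below the axis; ∫[-5,-2] (-2*t**3 - 10*t**2 + 8*t + 40) dt = -99/2, giving area 99/2.
On [-2, 2] the curve lies above the axis; ∫[-2,2] (-2*t**3 - 10*t**2 + 8*t + 40) dt = 320/3, giving area 320/3.
Total area = 99/2 + 320/3 = 937/6.

937/6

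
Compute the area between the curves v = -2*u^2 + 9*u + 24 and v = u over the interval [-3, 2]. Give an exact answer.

94

The difference (-2*u^2 + 9*u + 24) - (u) = -2*u^2 + 8*u + 24 changes sign at u = -2 inside [-3, 2], so split the integral there.
∫[-3,-2] (-2*u^2 + 8*u + 24) du = -26/3; the area of that piece is 26/3.
∫[-2,2] (-2*u^2 + 8*u + 24) du = 256/3.
Total area = 26/3 + 256/3 = 94.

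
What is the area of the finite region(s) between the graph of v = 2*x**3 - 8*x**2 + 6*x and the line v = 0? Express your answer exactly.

The curve meets the x-axis where 2*x**3 - 8*x**2 + 6*x = 0, i.e. 2*x*(x - 3)*(x - 1) = 0, at x = 0, 1, 3.
On [0, 1] the curve lies above the axis; ∫[0,1] (2*x**3 - 8*x**2 + 6*x) dx = 5/6, giving area 5/6.
On [1, 3] the curve lies below the axis; ∫[1,3] (2*x**3 - 8*x**2 + 6*x) dx = -16/3, giving area 16/3.
Total area = 5/6 + 16/3 = 37/6.

37/6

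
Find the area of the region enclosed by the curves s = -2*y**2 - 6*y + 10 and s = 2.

Both boundary curves give s as a function of y, so integrate with respect to y. Setting them equal: -2*y**2 - 6*y + 8 = 0, i.e. -2*(y - 1)*(y + 4) = 0, so they meet at y = -4, 1.
For y in [-4, 1], s = -2*y**2 - 6*y + 10 is on the right; area = ∫[-4,1] (-2*y**2 - 6*y + 8) dy = 125/3.

125/3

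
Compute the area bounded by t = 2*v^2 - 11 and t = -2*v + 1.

125/3

Both boundary curves give t as a function of v, so integrate with respect to v. Setting them equal: 2*v^2 + 2*v - 12 = 0, i.e. 2*(v - 2)*(v + 3) = 0, so they meet at v = -3, 2.
For v in [-3, 2], t = 2*v^2 - 11 is on the left; area = ∫[-3,2] (-(2*v^2 + 2*v - 12)) dv = 125/3.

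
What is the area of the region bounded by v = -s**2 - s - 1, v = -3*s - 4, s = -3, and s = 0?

37/3

The difference (-s**2 - s - 1) - (-3*s - 4) = -s**2 + 2*s + 3 changes sign at s = -1 inside [-3, 0], so split the integral there.
∫[-3,-1] (-s**2 + 2*s + 3) ds = -32/3; the area of that piece is 32/3.
∫[-1,0] (-s**2 + 2*s + 3) ds = 5/3.
Total area = 32/3 + 5/3 = 37/3.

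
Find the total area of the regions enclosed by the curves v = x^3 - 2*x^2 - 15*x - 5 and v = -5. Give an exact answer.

Set the curves equal: x^3 - 2*x^2 - 15*x - 5 = -5, so x^3 - 2*x^2 - 15*x = 0, which factors as x*(x - 5)*(x + 3) = 0. The curves meet at x = -3, 0, 5.
On [-3, 0], v = x^3 - 2*x^2 - 15*x - 5 is on top; that piece has area ∫[-3,0] (x^3 - 2*x^2 - 15*x) dx = 117/4.
On [0, 5], v = -5 is on top; that piece has area ∫[0,5] (-(x^3 - 2*x^2 - 15*x)) dx = 1375/12.
Total enclosed area = 117/4 + 1375/12 = 863/6.

863/6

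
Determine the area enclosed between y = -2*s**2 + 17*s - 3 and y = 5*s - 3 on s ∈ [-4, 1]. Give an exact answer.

The difference (-2*s**2 + 17*s - 3) - (5*s - 3) = -2*s**2 + 12*s changes sign at s = 0 inside [-4, 1], so split the integral there.
∫[-4,0] (-2*s**2 + 12*s) ds = -416/3; the area of that piece is 416/3.
∫[0,1] (-2*s**2 + 12*s) ds = 16/3.
Total area = 416/3 + 16/3 = 144.

144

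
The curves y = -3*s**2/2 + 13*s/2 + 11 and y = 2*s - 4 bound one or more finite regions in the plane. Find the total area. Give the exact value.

343/4

Set the curves equal: -3*s**2/2 + 13*s/2 + 11 = 2*s - 4, so -3*s**2/2 + 9*s/2 + 15 = 0, which factors as -3*(s - 5)*(s + 2)/2 = 0. The curves meet at s = -2, 5.
On [-2, 5], y = -3*s**2/2 + 13*s/2 + 11 is on top; that piece has area ∫[-2,5] (-3*s**2/2 + 9*s/2 + 15) ds = 343/4.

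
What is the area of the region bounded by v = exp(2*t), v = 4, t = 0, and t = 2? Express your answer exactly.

The difference (exp(2*t)) - (4) = exp(2*t) - 4 changes sign at t = log(2) inside [0, 2], so split the integral there.
∫[0,log(2)] (exp(2*t) - 4) dt = 3/2 - log(16); the area of that piece is -3/2 + log(16).
∫[log(2),2] (exp(2*t) - 4) dt = -10 + 4*log(2) + exp(4)/2.
Total area = (-3/2 + log(16)) + (-10 + 4*log(2) + exp(4)/2) = -23/2 + 8*log(2) + exp(4)/2.

-23/2 + 8*log(2) + exp(4)/2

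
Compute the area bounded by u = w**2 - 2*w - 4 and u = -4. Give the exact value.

4/3

Both boundary curves give u as a function of w, so integrate with respect to w. Setting them equal: w**2 - 2*w = 0, i.e. w*(w - 2) = 0, so they meet at w = 0, 2.
For w in [0, 2], u = w**2 - 2*w - 4 is on the left; area = ∫[0,2] (-(w**2 - 2*w)) dw = 4/3.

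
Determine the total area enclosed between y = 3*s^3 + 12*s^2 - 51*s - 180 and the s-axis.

3901/4

The curve meets the s-axis where 3*s^3 + 12*s^2 - 51*s - 180 = 0, i.e. 3*(s - 4)*(s + 3)*(s + 5) = 0, at s = -5, -3, 4.
On [-5, -3] the curve lies above the axis; ∫[-5,-3] (3*s^3 + 12*s^2 - 51*s - 180) ds = 32, giving area 32.
On [-3, 4] the curve lies below the axis; ∫[-3,4] (3*s^3 + 12*s^2 - 51*s - 180) ds = -3773/4, giving area 3773/4.
Total area = 32 + 3773/4 = 3901/4.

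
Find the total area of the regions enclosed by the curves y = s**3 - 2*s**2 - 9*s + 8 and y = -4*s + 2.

253/12

Set the curves equal: s**3 - 2*s**2 - 9*s + 8 = -4*s + 2, so s**3 - 2*s**2 - 5*s + 6 = 0, which factors as (s - 3)*(s - 1)*(s + 2) = 0. The curves meet at s = -2, 1, 3.
On [-2, 1], y = s**3 - 2*s**2 - 9*s + 8 is on top; that piece has area ∫[-2,1] (s**3 - 2*s**2 - 5*s + 6) ds = 63/4.
On [1, 3], y = -4*s + 2 is on top; that piece has area ∫[1,3] (-(s**3 - 2*s**2 - 5*s + 6)) ds = 16/3.
Total enclosed area = 63/4 + 16/3 = 253/12.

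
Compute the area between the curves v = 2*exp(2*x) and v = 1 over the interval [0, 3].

-4 + exp(6)

On [0, 3], (2*exp(2*x)) - (1) = 2*exp(2*x) - 1 is ≥ 0 throughout, so the area is a single integral of |2*exp(2*x) - 1|.
∫[0,3] (2*exp(2*x) - 1) dx = -4 + exp(6).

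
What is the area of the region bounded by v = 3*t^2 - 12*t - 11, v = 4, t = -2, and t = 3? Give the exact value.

90

The difference (3*t^2 - 12*t - 11) - (4) = 3*t^2 - 12*t - 15 changes sign at t = -1 inside [-2, 3], so split the integral there.
∫[-2,-1] (3*t^2 - 12*t - 15) dt = 10.
∫[-1,3] (3*t^2 - 12*t - 15) dt = -80; the area of that piece is 80.
Total area = 10 + 80 = 90.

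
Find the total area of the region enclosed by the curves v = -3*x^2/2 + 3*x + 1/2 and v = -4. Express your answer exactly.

Set the curves equal: -3*x^2/2 + 3*x + 1/2 = -4, so -3*x^2/2 + 3*x + 9/2 = 0, which factors as -3*(x - 3)*(x + 1)/2 = 0. The curves meet at x = -1, 3.
On [-1, 3], v = -3*x^2/2 + 3*x + 1/2 is on top; that piece has area ∫[-1,3] (-3*x^2/2 + 3*x + 9/2) dx = 16.

16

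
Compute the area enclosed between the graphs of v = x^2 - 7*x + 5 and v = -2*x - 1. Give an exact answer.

1/6

Set the curves equal: x^2 - 7*x + 5 = -2*x - 1, so x^2 - 5*x + 6 = 0, which factors as (x - 3)*(x - 2) = 0. The curves meet at x = 2, 3.
On [2, 3], v = -2*x - 1 is on top; that piece has area ∫[2,3] (-(x^2 - 5*x + 6)) dx = 1/6.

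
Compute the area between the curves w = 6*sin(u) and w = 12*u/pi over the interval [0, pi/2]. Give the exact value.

6 - 3*pi/2

On [0, pi/2], (6*sin(u)) - (12*u/pi) = -12*u/pi + 6*sin(u) is ≥ 0 throughout, so the area is a single integral of |-12*u/pi + 6*sin(u)|.
∫[0,pi/2] (-12*u/pi + 6*sin(u)) du = 6 - 3*pi/2.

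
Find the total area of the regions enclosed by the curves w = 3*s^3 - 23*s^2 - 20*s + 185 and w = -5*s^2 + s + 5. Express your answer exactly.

1551/2

Set the curves equal: 3*s^3 - 23*s^2 - 20*s + 185 = -5*s^2 + s + 5, so 3*s^3 - 18*s^2 - 21*s + 180 = 0, which factors as 3*(s - 5)*(s - 4)*(s + 3) = 0. The curves meet at s = -3, 4, 5.
On [-3, 4], w = 3*s^3 - 23*s^2 - 20*s + 185 is on top; that piece has area ∫[-3,4] (3*s^3 - 18*s^2 - 21*s + 180) ds = 3087/4.
On [4, 5], w = -5*s^2 + s + 5 is on top; that piece has area ∫[4,5] (-(3*s^3 - 18*s^2 - 21*s + 180)) ds = 15/4.
Total enclosed area = 3087/4 + 15/4 = 1551/2.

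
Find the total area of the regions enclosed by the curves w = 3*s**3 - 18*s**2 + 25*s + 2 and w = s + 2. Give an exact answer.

Set the curves equal: 3*s**3 - 18*s**2 + 25*s + 2 = s + 2, so 3*s**3 - 18*s**2 + 24*s = 0, which factors as 3*s*(s - 4)*(s - 2) = 0. The curves meet at s = 0, 2, 4.
On [0, 2], w = 3*s**3 - 18*s**2 + 25*s + 2 is on top; that piece has area ∫[0,2] (3*s**3 - 18*s**2 + 24*s) ds = 12.
On [2, 4], w = s + 2 is on top; that piece has area ∫[2,4] (-(3*s**3 - 18*s**2 + 24*s)) ds = 12.
Total enclosed area = 12 + 12 = 24.

24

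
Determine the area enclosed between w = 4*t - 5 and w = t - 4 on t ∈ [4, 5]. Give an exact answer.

On [4, 5], (4*t - 5) - (t - 4) = 3*t - 1 is ≥ 0 throughout, so the area is a single integral of |3*t - 1|.
∫[4,5] (3*t - 1) dt = 25/2.

25/2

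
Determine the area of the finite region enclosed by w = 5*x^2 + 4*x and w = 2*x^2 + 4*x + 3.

Set the curves equal: 5*x^2 + 4*x = 2*x^2 + 4*x + 3, so 3*x^2 - 3 = 0, which factors as 3*(x - 1)*(x + 1) = 0. The curves meet at x = -1, 1.
On [-1, 1], w = 2*x^2 + 4*x + 3 is on top; that piece has area ∫[-1,1] (-(3*x^2 - 3)) dx = 4.

4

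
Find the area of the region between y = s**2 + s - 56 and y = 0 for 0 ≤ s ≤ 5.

On [0, 5], (s**2 + s - 56) - (0) = s**2 + s - 56 is ≤ 0 throughout, so the area is a single integral of |s**2 + s - 56|.
∫[0,5] (s**2 + s - 56) ds = -1355/6; the area of that piece is 1355/6.

1355/6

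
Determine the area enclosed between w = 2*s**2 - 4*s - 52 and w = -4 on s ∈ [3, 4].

On [3, 4], (2*s**2 - 4*s - 52) - (-4) = 2*s**2 - 4*s - 48 is ≤ 0 throughout, so the area is a single integral of |2*s**2 - 4*s - 48|.
∫[3,4] (2*s**2 - 4*s - 48) ds = -112/3; the area of that piece is 112/3.

112/3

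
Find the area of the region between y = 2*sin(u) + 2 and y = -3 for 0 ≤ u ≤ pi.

On [0, pi], (2*sin(u) + 2) - (-3) = 2*sin(u) + 5 is ≥ 0 throughout, so the area is a single integral of |2*sin(u) + 5|.
∫[0,pi] (2*sin(u) + 5) du = 4 + 5*pi.

4 + 5*pi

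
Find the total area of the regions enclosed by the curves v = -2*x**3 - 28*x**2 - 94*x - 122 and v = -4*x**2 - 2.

Set the curves equal: -2*x**3 - 28*x**2 - 94*x - 122 = -4*x**2 - 2, so -2*x**3 - 24*x**2 - 94*x - 120 = 0, which factors as -2*(x + 3)*(x + 4)*(x + 5) = 0. The curves meet at x = -5, -4, -3.
On [-5, -4], v = -4*x**2 - 2 is on top; that piece has area ∫[-5,-4] (-(-2*x**3 - 24*x**2 - 94*x - 120)) dx = 1/2.
On [-4, -3], v = -2*x**3 - 28*x**2 - 94*x - 122 is on top; that piece has area ∫[-4,-3] (-2*x**3 - 24*x**2 - 94*x - 120) dx = 1/2.
Total enclosed area = 1/2 + 1/2 = 1.

1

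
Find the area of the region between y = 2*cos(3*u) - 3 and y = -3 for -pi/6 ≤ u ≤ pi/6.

4/3

On [-pi/6, pi/6], (2*cos(3*u) - 3) - (-3) = 2*cos(3*u) is ≥ 0 throughout, so the area is a single integral of |2*cos(3*u)|.
∫[-pi/6,pi/6] (2*cos(3*u)) du = 4/3.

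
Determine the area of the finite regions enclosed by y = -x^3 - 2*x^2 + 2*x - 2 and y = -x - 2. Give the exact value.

71/6

Set the curves equal: -x^3 - 2*x^2 + 2*x - 2 = -x - 2, so -x^3 - 2*x^2 + 3*x = 0, which factors as -x*(x - 1)*(x + 3) = 0. The curves meet at x = -3, 0, 1.
On [-3, 0], y = -x - 2 is on top; that piece has area ∫[-3,0] (-(-x^3 - 2*x^2 + 3*x)) dx = 45/4.
On [0, 1], y = -x^3 - 2*x^2 + 2*x - 2 is on top; that piece has area ∫[0,1] (-x^3 - 2*x^2 + 3*x) dx = 7/12.
Total enclosed area = 45/4 + 7/12 = 71/6.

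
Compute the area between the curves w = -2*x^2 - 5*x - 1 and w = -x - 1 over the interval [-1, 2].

44/3

The difference (-2*x^2 - 5*x - 1) - (-x - 1) = -2*x^2 - 4*x changes sign at x = 0 inside [-1, 2], so split the integral there.
∫[-1,0] (-2*x^2 - 4*x) dx = 4/3.
∫[0,2] (-2*x^2 - 4*x) dx = -40/3; the area of that piece is 40/3.
Total area = 4/3 + 40/3 = 44/3.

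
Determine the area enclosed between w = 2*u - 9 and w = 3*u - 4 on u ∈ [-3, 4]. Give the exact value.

77/2

On [-3, 4], (2*u - 9) - (3*u - 4) = -u - 5 is ≤ 0 throughout, so the area is a single integral of |-u - 5|.
∫[-3,4] (-u - 5) du = -77/2; the area of that piece is 77/2.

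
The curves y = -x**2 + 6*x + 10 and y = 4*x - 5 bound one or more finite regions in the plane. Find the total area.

Set the curves equal: -x**2 + 6*x + 10 = 4*x - 5, so -x**2 + 2*x + 15 = 0, which factors as -(x - 5)*(x + 3) = 0. The curves meet at x = -3, 5.
On [-3, 5], y = -x**2 + 6*x + 10 is on top; that piece has area ∫[-3,5] (-x**2 + 2*x + 15) dx = 256/3.

256/3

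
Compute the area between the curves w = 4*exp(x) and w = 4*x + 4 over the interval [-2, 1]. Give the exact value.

-6 - 4*exp(-2) + 4*exp(1)

On [-2, 1], (4*exp(x)) - (4*x + 4) = -4*x + 4*exp(x) - 4 is ≥ 0 throughout, so the area is a single integral of |-4*x + 4*exp(x) - 4|.
∫[-2,1] (-4*x + 4*exp(x) - 4) dx = -6 - 4*exp(-2) + 4*exp(1).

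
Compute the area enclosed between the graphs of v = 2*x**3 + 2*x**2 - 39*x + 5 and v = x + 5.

Set the curves equal: 2*x**3 + 2*x**2 - 39*x + 5 = x + 5, so 2*x**3 + 2*x**2 - 40*x = 0, which factors as 2*x*(x - 4)*(x + 5) = 0. The curves meet at x = -5, 0, 4.
On [-5, 0], v = 2*x**3 + 2*x**2 - 39*x + 5 is on top; that piece has area ∫[-5,0] (2*x**3 + 2*x**2 - 40*x) dx = 1625/6.
On [0, 4], v = x + 5 is on top; that piece has area ∫[0,4] (-(2*x**3 + 2*x**2 - 40*x)) dx = 448/3.
Total enclosed area = 1625/6 + 448/3 = 2521/6.

2521/6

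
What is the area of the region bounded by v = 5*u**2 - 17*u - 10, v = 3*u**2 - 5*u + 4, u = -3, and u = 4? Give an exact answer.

154

The difference (5*u**2 - 17*u - 10) - (3*u**2 - 5*u + 4) = 2*u**2 - 12*u - 14 changes sign at u = -1 inside [-3, 4], so split the integral there.
∫[-3,-1] (2*u**2 - 12*u - 14) du = 112/3.
∫[-1,4] (2*u**2 - 12*u - 14) du = -350/3; the area of that piece is 350/3.
Total area = 112/3 + 350/3 = 154.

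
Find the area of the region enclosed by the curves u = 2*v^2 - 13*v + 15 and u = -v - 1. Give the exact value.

8/3

Both boundary curves give u as a function of v, so integrate with respect to v. Setting them equal: 2*v^2 - 12*v + 16 = 0, i.e. 2*(v - 4)*(v - 2) = 0, so they meet at v = 2, 4.
For v in [2, 4], u = 2*v^2 - 13*v + 15 is on the left; area = ∫[2,4] (-(2*v^2 - 12*v + 16)) dv = 8/3.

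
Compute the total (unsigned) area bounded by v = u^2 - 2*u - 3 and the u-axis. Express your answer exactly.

The curve meets the u-axis where u^2 - 2*u - 3 = 0, i.e. (u - 3)*(u + 1) = 0, at u = -1, 3.
On [-1, 3] the curve lies below the axis; ∫[-1,3] (u^2 - 2*u - 3) du = -32/3, giving area 32/3.

32/3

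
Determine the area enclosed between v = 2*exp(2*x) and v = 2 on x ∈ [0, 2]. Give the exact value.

On [0, 2], (2*exp(2*x)) - (2) = 2*exp(2*x) - 2 is ≥ 0 throughout, so the area is a single integral of |2*exp(2*x) - 2|.
∫[0,2] (2*exp(2*x) - 2) dx = -5 + exp(4).

-5 + exp(4)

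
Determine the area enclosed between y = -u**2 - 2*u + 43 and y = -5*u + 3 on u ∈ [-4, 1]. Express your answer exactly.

On [-4, 1], (-u**2 - 2*u + 43) - (-5*u + 3) = -u**2 + 3*u + 40 is ≥ 0 throughout, so the area is a single integral of |-u**2 + 3*u + 40|.
∫[-4,1] (-u**2 + 3*u + 40) du = 935/6.

935/6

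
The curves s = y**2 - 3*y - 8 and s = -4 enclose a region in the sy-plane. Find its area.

Both boundary curves give s as a function of y, so integrate with respect to y. Setting them equal: y**2 - 3*y - 4 = 0, i.e. (y - 4)*(y + 1) = 0, so they meet at y = -1, 4.
For y in [-1, 4], s = y**2 - 3*y - 8 is on the left; area = ∫[-1,4] (-(y**2 - 3*y - 4)) dy = 125/6.

125/6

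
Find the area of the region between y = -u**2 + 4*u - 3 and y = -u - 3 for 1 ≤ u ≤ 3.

34/3

On [1, 3], (-u**2 + 4*u - 3) - (-u - 3) = -u**2 + 5*u is ≥ 0 throughout, so the area is a single integral of |-u**2 + 5*u|.
∫[1,3] (-u**2 + 5*u) du = 34/3.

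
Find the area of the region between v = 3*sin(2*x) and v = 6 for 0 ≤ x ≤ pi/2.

On [0, pi/2], (3*sin(2*x)) - (6) = 3*sin(2*x) - 6 is ≤ 0 throughout, so the area is a single integral of |3*sin(2*x) - 6|.
∫[0,pi/2] (3*sin(2*x) - 6) dx = 3 - 3*pi; the area of that piece is -3 + 3*pi.

-3 + 3*pi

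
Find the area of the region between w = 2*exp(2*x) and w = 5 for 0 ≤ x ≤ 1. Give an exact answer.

-9 - 11*log(2)/2 + log(10)/2 + 9*log(5)/2 + exp(2)

The difference (2*exp(2*x)) - (5) = 2*exp(2*x) - 5 changes sign at x = -log(2)/2 + log(5)/2 inside [0, 1], so split the integral there.
∫[0,-log(2)/2 + log(5)/2] (2*exp(2*x) - 5) dx = log(4*sqrt(10)/125) + 3/2; the area of that piece is -3/2 + log(25*sqrt(10)/8).
∫[-log(2)/2 + log(5)/2,1] (2*exp(2*x) - 5) dx = -15/2 - 5*log(2)/2 + 5*log(5)/2 + exp(2).
Total area = (-3/2 + log(25*sqrt(10)/8)) + (-15/2 - 5*log(2)/2 + 5*log(5)/2 + exp(2)) = -9 - 11*log(2)/2 + log(10)/2 + 9*log(5)/2 + exp(2).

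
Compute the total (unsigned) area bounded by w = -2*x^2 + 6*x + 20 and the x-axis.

The curve meets the x-axis where -2*x^2 + 6*x + 20 = 0, i.e. -2*(x - 5)*(x + 2) = 0, at x = -2, 5.
On [-2, 5] the curve lies above the axis; ∫[-2,5] (-2*x^2 + 6*x + 20) dx = 343/3, giving area 343/3.

343/3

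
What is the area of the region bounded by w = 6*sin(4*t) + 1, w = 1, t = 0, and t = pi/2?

6

The difference (6*sin(4*t) + 1) - (1) = 6*sin(4*t) changes sign at t = pi/4 inside [0, pi/2], so split the integral there.
∫[0,pi/4] (6*sin(4*t)) dt = 3.
∫[pi/4,pi/2] (6*sin(4*t)) dt = -3; the area of that piece is 3.
Total area = 3 + 3 = 6.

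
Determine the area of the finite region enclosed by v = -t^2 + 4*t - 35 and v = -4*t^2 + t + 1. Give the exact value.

Set the curves equal: -t^2 + 4*t - 35 = -4*t^2 + t + 1, so 3*t^2 + 3*t - 36 = 0, which factors as 3*(t - 3)*(t + 4) = 0. The curves meet at t = -4, 3.
On [-4, 3], v = -4*t^2 + t + 1 is on top; that piece has area ∫[-4,3] (-(3*t^2 + 3*t - 36)) dt = 343/2.

343/2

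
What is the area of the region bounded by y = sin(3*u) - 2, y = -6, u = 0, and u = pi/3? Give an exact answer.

2/3 + 4*pi/3

On [0, pi/3], (sin(3*u) - 2) - (-6) = sin(3*u) + 4 is ≥ 0 throughout, so the area is a single integral of |sin(3*u) + 4|.
∫[0,pi/3] (sin(3*u) + 4) du = 2/3 + 4*pi/3.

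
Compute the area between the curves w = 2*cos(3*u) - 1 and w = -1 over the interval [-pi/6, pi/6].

4/3

On [-pi/6, pi/6], (2*cos(3*u) - 1) - (-1) = 2*cos(3*u) is ≥ 0 throughout, so the area is a single integral of |2*cos(3*u)|.
∫[-pi/6,pi/6] (2*cos(3*u)) du = 4/3.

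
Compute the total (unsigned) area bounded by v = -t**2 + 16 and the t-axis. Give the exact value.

256/3

The curve meets the t-axis where -t**2 + 16 = 0, i.e. -(t - 4)*(t + 4) = 0, at t = -4, 4.
On [-4, 4] the curve lies above the axis; ∫[-4,4] (-t**2 + 16) dt = 256/3, giving area 256/3.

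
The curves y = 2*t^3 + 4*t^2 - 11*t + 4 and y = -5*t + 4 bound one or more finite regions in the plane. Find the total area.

71/3

Set the curves equal: 2*t^3 + 4*t^2 - 11*t + 4 = -5*t + 4, so 2*t^3 + 4*t^2 - 6*t = 0, which factors as 2*t*(t - 1)*(t + 3) = 0. The curves meet at t = -3, 0, 1.
On [-3, 0], y = 2*t^3 + 4*t^2 - 11*t + 4 is on top; that piece has area ∫[-3,0] (2*t^3 + 4*t^2 - 6*t) dt = 45/2.
On [0, 1], y = -5*t + 4 is on top; that piece has area ∫[0,1] (-(2*t^3 + 4*t^2 - 6*t)) dt = 7/6.
Total enclosed area = 45/2 + 7/6 = 71/3.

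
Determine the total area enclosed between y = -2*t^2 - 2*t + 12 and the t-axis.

125/3

The curve meets the t-axis where -2*t^2 - 2*t + 12 = 0, i.e. -2*(t - 2)*(t + 3) = 0, at t = -3, 2.
On [-3, 2] the curve lies above the axis; ∫[-3,2] (-2*t^2 - 2*t + 12) dt = 125/3, giving area 125/3.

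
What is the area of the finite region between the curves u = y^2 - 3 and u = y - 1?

Both boundary curves give u as a function of y, so integrate with respect to y. Setting them equal: y^2 - y - 2 = 0, i.e. (y - 2)*(y + 1) = 0, so they meet at y = -1, 2.
For y in [-1, 2], u = y^2 - 3 is on the left; area = ∫[-1,2] (-(y^2 - y - 2)) dy = 9/2.

9/2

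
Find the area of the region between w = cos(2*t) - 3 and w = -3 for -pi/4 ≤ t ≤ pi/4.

1

On [-pi/4, pi/4], (cos(2*t) - 3) - (-3) = cos(2*t) is ≥ 0 throughout, so the area is a single integral of |cos(2*t)|.
∫[-pi/4,pi/4] (cos(2*t)) dt = 1.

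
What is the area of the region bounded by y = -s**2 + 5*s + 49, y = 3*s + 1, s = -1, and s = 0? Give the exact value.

140/3

On [-1, 0], (-s**2 + 5*s + 49) - (3*s + 1) = -s**2 + 2*s + 48 is ≥ 0 throughout, so the area is a single integral of |-s**2 + 2*s + 48|.
∫[-1,0] (-s**2 + 2*s + 48) ds = 140/3.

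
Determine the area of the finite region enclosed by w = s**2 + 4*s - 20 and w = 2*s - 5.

Set the curves equal: s**2 + 4*s - 20 = 2*s - 5, so s**2 + 2*s - 15 = 0, which factors as (s - 3)*(s + 5) = 0. The curves meet at s = -5, 3.
On [-5, 3], w = 2*s - 5 is on top; that piece has area ∫[-5,3] (-(s**2 + 2*s - 15)) ds = 256/3.

256/3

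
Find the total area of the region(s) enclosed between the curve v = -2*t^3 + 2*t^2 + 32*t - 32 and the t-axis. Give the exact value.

863/3

The curve meets the t-axis where -2*t^3 + 2*t^2 + 32*t - 32 = 0, i.e. -2*(t - 4)*(t - 1)*(t + 4) = 0, at t = -4, 1, 4.
On [-4, 1] the curve lies below the axis; ∫[-4,1] (-2*t^3 + 2*t^2 + 32*t - 32) dt = -1375/6, giving area 1375/6.
On [1, 4] the curve lies above the axis; ∫[1,4] (-2*t^3 + 2*t^2 + 32*t - 32) dt = 117/2, giving area 117/2.
Total area = 1375/6 + 117/2 = 863/3.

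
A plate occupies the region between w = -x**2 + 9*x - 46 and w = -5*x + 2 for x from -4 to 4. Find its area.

On [-4, 4], (-x**2 + 9*x - 46) - (-5*x + 2) = -x**2 + 14*x - 48 is ≤ 0 throughout, so the area is a single integral of |-x**2 + 14*x - 48|.
∫[-4,4] (-x**2 + 14*x - 48) dx = -1280/3; the area of that piece is 1280/3.

1280/3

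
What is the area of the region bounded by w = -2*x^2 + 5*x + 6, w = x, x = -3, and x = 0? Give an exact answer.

The difference (-2*x^2 + 5*x + 6) - (x) = -2*x^2 + 4*x + 6 changes sign at x = -1 inside [-3, 0], so split the integral there.
∫[-3,-1] (-2*x^2 + 4*x + 6) dx = -64/3; the area of that piece is 64/3.
∫[-1,0] (-2*x^2 + 4*x + 6) dx = 10/3.
Total area = 64/3 + 10/3 = 74/3.

74/3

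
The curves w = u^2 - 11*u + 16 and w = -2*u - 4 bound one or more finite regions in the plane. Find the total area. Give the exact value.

1/6

Set the curves equal: u^2 - 11*u + 16 = -2*u - 4, so u^2 - 9*u + 20 = 0, which factors as (u - 5)*(u - 4) = 0. The curves meet at u = 4, 5.
On [4, 5], w = -2*u - 4 is on top; that piece has area ∫[4,5] (-(u^2 - 9*u + 20)) du = 1/6.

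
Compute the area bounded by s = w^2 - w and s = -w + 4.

32/3

Both boundary curves give s as a function of w, so integrate with respect to w. Setting them equal: w^2 - 4 = 0, i.e. (w - 2)*(w + 2) = 0, so they meet at w = -2, 2.
For w in [-2, 2], s = w^2 - w is on the left; area = ∫[-2,2] (-(w^2 - 4)) dw = 32/3.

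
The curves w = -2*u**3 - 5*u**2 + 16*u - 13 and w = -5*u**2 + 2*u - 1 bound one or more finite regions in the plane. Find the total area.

131/2

Set the curves equal: -2*u**3 - 5*u**2 + 16*u - 13 = -5*u**2 + 2*u - 1, so -2*u**3 + 14*u - 12 = 0, which factors as -2*(u - 2)*(u - 1)*(u + 3) = 0. The curves meet at u = -3, 1, 2.
On [-3, 1], w = -5*u**2 + 2*u - 1 is on top; that piece has area ∫[-3,1] (-(-2*u**3 + 14*u - 12)) du = 64.
On [1, 2], w = -2*u**3 - 5*u**2 + 16*u - 13 is on top; that piece has area ∫[1,2] (-2*u**3 + 14*u - 12) du = 3/2.
Total enclosed area = 64 + 3/2 = 131/2.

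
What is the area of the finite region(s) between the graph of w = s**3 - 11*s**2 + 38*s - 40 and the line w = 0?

The curve meets the s-axis where s**3 - 11*s**2 + 38*s - 40 = 0, i.e. (s - 5)*(s - 4)*(s - 2) = 0, at s = 2, 4, 5.
On [2, 4] the curve lies above the axis; ∫[2,4] (s**3 - 11*s**2 + 38*s - 40) ds = 8/3, giving area 8/3.
On [4, 5] the curve lies below the axis; ∫[4,5] (s**3 - 11*s**2 + 38*s - 40) ds = -5/12, giving area 5/12.
Total area = 8/3 + 5/12 = 37/12.

37/12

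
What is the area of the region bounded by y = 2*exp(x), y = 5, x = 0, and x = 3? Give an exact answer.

-23 - 10*log(2) + 10*log(5) + 2*exp(3)

The difference (2*exp(x)) - (5) = 2*exp(x) - 5 changes sign at x = log(5/2) inside [0, 3], so split the integral there.
∫[0,log(5/2)] (2*exp(x) - 5) dx = log(32/3125) + 3; the area of that piece is -3 + log(3125/32).
∫[log(5/2),3] (2*exp(x) - 5) dx = -20 - 5*log(2) + 5*log(5) + 2*exp(3).
Total area = (-3 + log(3125/32)) + (-20 - 5*log(2) + 5*log(5) + 2*exp(3)) = -23 - 10*log(2) + 10*log(5) + 2*exp(3).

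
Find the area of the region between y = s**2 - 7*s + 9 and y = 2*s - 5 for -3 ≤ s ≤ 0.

On [-3, 0], (s**2 - 7*s + 9) - (2*s - 5) = s**2 - 9*s + 14 is ≥ 0 throughout, so the area is a single integral of |s**2 - 9*s + 14|.
∫[-3,0] (s**2 - 9*s + 14) ds = 183/2.

183/2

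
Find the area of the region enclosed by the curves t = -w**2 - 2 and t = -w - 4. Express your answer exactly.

9/2

Both boundary curves give t as a function of w, so integrate with respect to w. Setting them equal: -w**2 + w + 2 = 0, i.e. -(w - 2)*(w + 1) = 0, so they meet at w = -1, 2.
For w in [-1, 2], t = -w**2 - 2 is on the right; area = ∫[-1,2] (-w**2 + w + 2) dw = 9/2.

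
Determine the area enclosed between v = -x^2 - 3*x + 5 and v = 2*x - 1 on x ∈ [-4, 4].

259/3

The difference (-x^2 - 3*x + 5) - (2*x - 1) = -x^2 - 5*x + 6 changes sign at x = 1 inside [-4, 4], so split the integral there.
∫[-4,1] (-x^2 - 5*x + 6) dx = 275/6.
∫[1,4] (-x^2 - 5*x + 6) dx = -81/2; the area of that piece is 81/2.
Total area = 275/6 + 81/2 = 259/3.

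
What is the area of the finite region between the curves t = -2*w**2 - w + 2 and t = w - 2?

9

Both boundary curves give t as a function of w, so integrate with respect to w. Setting them equal: -2*w**2 - 2*w + 4 = 0, i.e. -2*(w - 1)*(w + 2) = 0, so they meet at w = -2, 1.
For w in [-2, 1], t = -2*w**2 - w + 2 is on the right; area = ∫[-2,1] (-2*w**2 - 2*w + 4) dw = 9.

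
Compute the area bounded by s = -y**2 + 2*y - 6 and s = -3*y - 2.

Both boundary curves give s as a function of y, so integrate with respect to y. Setting them equal: -y**2 + 5*y - 4 = 0, i.e. -(y - 4)*(y - 1) = 0, so they meet at y = 1, 4.
For y in [1, 4], s = -y**2 + 2*y - 6 is on the right; area = ∫[1,4] (-y**2 + 5*y - 4) dy = 9/2.

9/2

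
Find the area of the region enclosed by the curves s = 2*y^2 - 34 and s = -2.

512/3

Both boundary curves give s as a function of y, so integrate with respect to y. Setting them equal: 2*y^2 - 32 = 0, i.e. 2*(y - 4)*(y + 4) = 0, so they meet at y = -4, 4.
For y in [-4, 4], s = 2*y^2 - 34 is on the left; area = ∫[-4,4] (-(2*y^2 - 32)) dy = 512/3.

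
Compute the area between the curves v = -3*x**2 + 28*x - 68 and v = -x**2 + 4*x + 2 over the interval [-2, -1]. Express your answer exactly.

332/3

On [-2, -1], (-3*x**2 + 28*x - 68) - (-x**2 + 4*x + 2) = -2*x**2 + 24*x - 70 is ≤ 0 throughout, so the area is a single integral of |-2*x**2 + 24*x - 70|.
∫[-2,-1] (-2*x**2 + 24*x - 70) dx = -332/3; the area of that piece is 332/3.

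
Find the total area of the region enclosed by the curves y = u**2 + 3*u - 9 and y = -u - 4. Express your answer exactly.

Set the curves equal: u**2 + 3*u - 9 = -u - 4, so u**2 + 4*u - 5 = 0, which factors as (u - 1)*(u + 5) = 0. The curves meet at u = -5, 1.
On [-5, 1], y = -u - 4 is on top; that piece has area ∫[-5,1] (-(u**2 + 4*u - 5)) du = 36.

36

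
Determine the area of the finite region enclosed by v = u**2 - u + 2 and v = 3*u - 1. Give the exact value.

Set the curves equal: u**2 - u + 2 = 3*u - 1, so u**2 - 4*u + 3 = 0, which factors as (u - 3)*(u - 1) = 0. The curves meet at u = 1, 3.
On [1, 3], v = 3*u - 1 is on top; that piece has area ∫[1,3] (-(u**2 - 4*u + 3)) du = 4/3.

4/3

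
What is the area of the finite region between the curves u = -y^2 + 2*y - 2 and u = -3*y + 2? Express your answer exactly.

Both boundary curves give u as a function of y, so integrate with respect to y. Setting them equal: -y^2 + 5*y - 4 = 0, i.e. -(y - 4)*(y - 1) = 0, so they meet at y = 1, 4.
For y in [1, 4], u = -y^2 + 2*y - 2 is on the right; area = ∫[1,4] (-y^2 + 5*y - 4) dy = 9/2.

9/2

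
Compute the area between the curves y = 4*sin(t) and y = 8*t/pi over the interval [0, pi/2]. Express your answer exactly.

On [0, pi/2], (4*sin(t)) - (8*t/pi) = -8*t/pi + 4*sin(t) is ≥ 0 throughout, so the area is a single integral of |-8*t/pi + 4*sin(t)|.
∫[0,pi/2] (-8*t/pi + 4*sin(t)) dt = 4 - pi.

4 - pi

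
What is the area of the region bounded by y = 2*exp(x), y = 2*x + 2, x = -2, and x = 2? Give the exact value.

On [-2, 2], (2*exp(x)) - (2*x + 2) = -2*x + 2*exp(x) - 2 is ≥ 0 throughout, so the area is a single integral of |-2*x + 2*exp(x) - 2|.
∫[-2,2] (-2*x + 2*exp(x) - 2) dx = -8 - 2*exp(-2) + 2*exp(2).

-8 - 2*exp(-2) + 2*exp(2)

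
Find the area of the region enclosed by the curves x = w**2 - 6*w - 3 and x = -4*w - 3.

Both boundary curves give x as a function of w, so integrate with respect to w. Setting them equal: w**2 - 2*w = 0, i.e. w*(w - 2) = 0, so they meet at w = 0, 2.
For w in [0, 2], x = w**2 - 6*w - 3 is on the left; area = ∫[0,2] (-(w**2 - 2*w)) dw = 4/3.

4/3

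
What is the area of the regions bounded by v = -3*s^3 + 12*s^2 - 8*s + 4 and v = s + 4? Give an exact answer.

Set the curves equal: -3*s^3 + 12*s^2 - 8*s + 4 = s + 4, so -3*s^3 + 12*s^2 - 9*s = 0, which factors as -3*s*(s - 3)*(s - 1) = 0. The curves meet at s = 0, 1, 3.
On [0, 1], v = s + 4 is on top; that piece has area ∫[0,1] (-(-3*s^3 + 12*s^2 - 9*s)) ds = 5/4.
On [1, 3], v = -3*s^3 + 12*s^2 - 8*s + 4 is on top; that piece has area ∫[1,3] (-3*s^3 + 12*s^2 - 9*s) ds = 8.
Total enclosed area = 5/4 + 8 = 37/4.

37/4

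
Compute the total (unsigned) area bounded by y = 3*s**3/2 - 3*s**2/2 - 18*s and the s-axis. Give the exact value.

The curve meets the s-axis where 3*s**3/2 - 3*s**2/2 - 18*s = 0, i.e. 3*s*(s - 4)*(s + 3)/2 = 0, at s = -3, 0, 4.
On [-3, 0] the curve lies above the axis; ∫[-3,0] (3*s**3/2 - 3*s**2/2 - 18*s) ds = 297/8, giving area 297/8.
On [0, 4] the curve lies below the axis; ∫[0,4] (3*s**3/2 - 3*s**2/2 - 18*s) ds = -80, giving area 80.
Total area = 297/8 + 80 = 937/8.

937/8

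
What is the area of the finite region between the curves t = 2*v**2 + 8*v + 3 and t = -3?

Both boundary curves give t as a function of v, so integrate with respect to v. Setting them equal: 2*v**2 + 8*v + 6 = 0, i.e. 2*(v + 1)*(v + 3) = 0, so they meet at v = -3, -1.
For v in [-3, -1], t = 2*v**2 + 8*v + 3 is on the left; area = ∫[-3,-1] (-(2*v**2 + 8*v + 6)) dv = 8/3.

8/3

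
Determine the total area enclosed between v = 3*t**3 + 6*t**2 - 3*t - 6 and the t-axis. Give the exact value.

The curve meets the t-axis where 3*t**3 + 6*t**2 - 3*t - 6 = 0, i.e. 3*(t - 1)*(t + 1)*(t + 2) = 0, at t = -2, -1, 1.
On [-2, -1] the curve lies above the axis; ∫[-2,-1] (3*t**3 + 6*t**2 - 3*t - 6) dt = 5/4, giving area 5/4.
On [-1, 1] the curve lies below the axis; ∫[-1,1] (3*t**3 + 6*t**2 - 3*t - 6) dt = -8, giving area 8.
Total area = 5/4 + 8 = 37/4.

37/4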